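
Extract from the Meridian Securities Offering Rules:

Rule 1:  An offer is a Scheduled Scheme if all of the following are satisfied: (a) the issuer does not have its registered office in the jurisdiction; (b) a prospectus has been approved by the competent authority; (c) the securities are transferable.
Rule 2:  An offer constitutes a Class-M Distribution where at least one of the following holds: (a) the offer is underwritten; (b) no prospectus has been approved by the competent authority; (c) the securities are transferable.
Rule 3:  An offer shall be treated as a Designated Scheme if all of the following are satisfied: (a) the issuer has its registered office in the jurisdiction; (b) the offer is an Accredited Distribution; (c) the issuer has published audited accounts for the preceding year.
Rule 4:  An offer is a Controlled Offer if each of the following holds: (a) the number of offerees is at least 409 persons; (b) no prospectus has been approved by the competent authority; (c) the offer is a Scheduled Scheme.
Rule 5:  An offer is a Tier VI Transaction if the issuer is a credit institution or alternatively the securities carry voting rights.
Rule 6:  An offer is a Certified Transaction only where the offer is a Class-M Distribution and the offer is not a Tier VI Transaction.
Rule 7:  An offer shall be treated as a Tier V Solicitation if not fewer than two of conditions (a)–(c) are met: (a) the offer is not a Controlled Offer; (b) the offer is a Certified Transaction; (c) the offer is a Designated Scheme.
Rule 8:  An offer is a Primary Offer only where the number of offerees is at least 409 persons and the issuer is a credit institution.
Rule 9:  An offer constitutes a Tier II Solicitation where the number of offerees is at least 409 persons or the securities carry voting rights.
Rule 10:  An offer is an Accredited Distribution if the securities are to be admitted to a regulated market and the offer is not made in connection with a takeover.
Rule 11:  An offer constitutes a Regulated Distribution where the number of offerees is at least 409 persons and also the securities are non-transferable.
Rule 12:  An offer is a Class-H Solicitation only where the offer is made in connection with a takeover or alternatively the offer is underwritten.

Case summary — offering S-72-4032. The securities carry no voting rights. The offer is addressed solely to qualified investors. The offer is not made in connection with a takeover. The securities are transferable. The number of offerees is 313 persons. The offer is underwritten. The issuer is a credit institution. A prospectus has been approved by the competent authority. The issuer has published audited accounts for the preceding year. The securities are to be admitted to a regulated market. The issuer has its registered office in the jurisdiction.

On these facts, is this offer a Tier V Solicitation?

Under rule 1: the issuer does not have its registered office in the jurisdiction? no; and a prospectus has been approved by the competent authority? yes; and the securities are transferable? yes. So the offer is not a Scheduled Scheme.
Under rule 4: number of offerees: 313 persons ≥ 409 persons? no; and no prospectus has been approved by the competent authority? no; and Scheduled Scheme (rule 1)? no. So the offer is not a Controlled Offer.
Under rule 2: the offer is underwritten? yes; or no prospectus has been approved by the competent authority? no; or the securities are transferable? yes. So the offer is a Class-M Distribution.
Under rule 5: the issuer is a credit institution? yes; or the securities carry voting rights? no. So the offer is a Tier VI Transaction.
Under rule 6: Class-M Distribution (rule 2)? yes; and not a Tier VI Transaction (rule 5)? no. So the offer is not a Certified Transaction.
Under rule 10: the securities are to be admitted to a regulated market? yes; and the offer is not made in connection with a takeover? yes. So the offer is an Accredited Distribution.
Under rule 3: the issuer has its registered office in the jurisdiction? yes; and Accredited Distribution (rule 10)? yes; and the issuer has published audited accounts for the preceding year? yes. So the offer is a Designated Scheme.
Under rule 7: not a Controlled Offer (rule 4)? yes; Certified Transaction (rule 6)? no; Designated Scheme (rule 3)? yes — 2 of 3 hold (need ≥2) → satisfied.

Yes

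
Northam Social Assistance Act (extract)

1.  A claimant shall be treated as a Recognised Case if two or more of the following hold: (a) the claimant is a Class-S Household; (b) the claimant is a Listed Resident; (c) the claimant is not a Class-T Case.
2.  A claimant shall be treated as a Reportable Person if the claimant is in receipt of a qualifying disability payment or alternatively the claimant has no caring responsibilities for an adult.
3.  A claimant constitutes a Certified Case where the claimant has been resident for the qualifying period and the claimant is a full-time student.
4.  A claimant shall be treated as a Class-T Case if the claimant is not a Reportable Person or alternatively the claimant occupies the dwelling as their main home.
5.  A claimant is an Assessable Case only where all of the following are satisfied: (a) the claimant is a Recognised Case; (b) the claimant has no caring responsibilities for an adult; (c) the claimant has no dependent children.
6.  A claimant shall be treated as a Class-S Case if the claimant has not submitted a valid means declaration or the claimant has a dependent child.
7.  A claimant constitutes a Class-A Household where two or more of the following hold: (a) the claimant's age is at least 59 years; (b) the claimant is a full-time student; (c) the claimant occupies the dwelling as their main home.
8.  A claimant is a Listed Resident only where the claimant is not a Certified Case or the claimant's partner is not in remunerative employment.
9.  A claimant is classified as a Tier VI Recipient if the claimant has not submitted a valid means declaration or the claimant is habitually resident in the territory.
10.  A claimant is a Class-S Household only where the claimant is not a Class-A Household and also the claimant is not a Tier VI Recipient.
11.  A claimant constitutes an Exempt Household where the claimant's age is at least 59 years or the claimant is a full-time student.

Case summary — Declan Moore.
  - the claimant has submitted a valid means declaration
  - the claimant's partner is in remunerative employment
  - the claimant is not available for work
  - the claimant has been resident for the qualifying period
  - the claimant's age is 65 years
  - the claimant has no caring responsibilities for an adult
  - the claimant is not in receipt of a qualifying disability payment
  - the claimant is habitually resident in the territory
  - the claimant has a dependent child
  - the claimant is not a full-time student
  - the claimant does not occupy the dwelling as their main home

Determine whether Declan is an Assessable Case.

paragraph 7 — Class-A Household: claimant's age: 65 years ≥ 59 years? yes; the claimant is a full-time student? no; the claimant occupies the dwelling as their main home? no — 1 of 3 hold (need ≥2) → not satisfied.
paragraph 9 — Tier VI Recipient: [the claimant has not submitted a valid means declaration? no] OR [the claimant is habitually resident in the territory? yes] → satisfied.
paragraph 10 — Class-S Household: [not a Class-A Household (paragraph 7)? yes] AND [not a Tier VI Recipient (paragraph 9)? no] → not satisfied.
paragraph 3 — Certified Case: [the claimant has been resident for the qualifying period? yes] AND [the claimant is a full-time student? no] → not satisfied.
paragraph 8 — Listed Resident: [not a Certified Case (paragraph 3)? yes] OR [the claimant's partner is not in remunerative employment? no] → satisfied.
paragraph 2 — Reportable Person: [the claimant is in receipt of a qualifying disability payment? no] OR [the claimant has no caring responsibilities for an adult? yes] → satisfied.
paragraph 4 — Class-T Case: [not a Reportable Person (paragraph 2)? no] OR [the claimant occupies the dwelling as their main home? no] → not satisfied.
paragraph 1 — Recognised Case: Class-S Household (paragraph 10)? no; Listed Resident (paragraph 8)? yes; not a Class-T Case (paragraph 4)? yes — 2 of 3 hold (need ≥2) → satisfied.
paragraph 5 — Assessable Case: [Recognised Case (paragraph 1)? yes] AND [the claimant has no caring responsibilities for an adult? yes] AND [the claimant has no dependent children? no] → not satisfied.

No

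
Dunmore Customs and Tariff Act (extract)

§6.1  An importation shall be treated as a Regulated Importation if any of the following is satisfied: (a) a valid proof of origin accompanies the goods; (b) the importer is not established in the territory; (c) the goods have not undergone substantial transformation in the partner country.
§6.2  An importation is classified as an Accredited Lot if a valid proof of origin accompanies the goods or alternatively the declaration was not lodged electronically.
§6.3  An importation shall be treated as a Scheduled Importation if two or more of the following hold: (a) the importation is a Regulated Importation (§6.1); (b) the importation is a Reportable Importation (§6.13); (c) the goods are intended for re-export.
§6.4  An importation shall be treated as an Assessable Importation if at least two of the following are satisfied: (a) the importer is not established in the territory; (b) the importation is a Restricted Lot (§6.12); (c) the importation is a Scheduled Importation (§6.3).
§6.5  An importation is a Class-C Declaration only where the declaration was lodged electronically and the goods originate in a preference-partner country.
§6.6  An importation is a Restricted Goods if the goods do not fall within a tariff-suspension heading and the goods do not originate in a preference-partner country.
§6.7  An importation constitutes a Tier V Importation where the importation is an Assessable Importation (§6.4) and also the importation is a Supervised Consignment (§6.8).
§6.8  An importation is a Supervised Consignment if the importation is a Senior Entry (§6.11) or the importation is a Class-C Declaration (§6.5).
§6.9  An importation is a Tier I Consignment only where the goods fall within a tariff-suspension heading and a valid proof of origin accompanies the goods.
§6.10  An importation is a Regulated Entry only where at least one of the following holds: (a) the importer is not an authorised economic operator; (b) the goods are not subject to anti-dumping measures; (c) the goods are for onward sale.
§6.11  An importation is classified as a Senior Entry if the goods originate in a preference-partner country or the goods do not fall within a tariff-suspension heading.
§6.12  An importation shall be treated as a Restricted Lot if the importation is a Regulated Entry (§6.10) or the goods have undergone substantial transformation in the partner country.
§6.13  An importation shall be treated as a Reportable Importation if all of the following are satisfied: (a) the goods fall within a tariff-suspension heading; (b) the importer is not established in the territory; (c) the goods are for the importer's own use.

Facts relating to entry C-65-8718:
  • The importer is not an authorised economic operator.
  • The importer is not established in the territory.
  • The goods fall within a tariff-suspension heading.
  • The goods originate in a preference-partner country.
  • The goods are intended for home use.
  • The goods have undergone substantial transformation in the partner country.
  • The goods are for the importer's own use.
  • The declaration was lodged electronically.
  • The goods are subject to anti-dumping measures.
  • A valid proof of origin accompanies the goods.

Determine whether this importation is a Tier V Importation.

Yes

§6.10 — Regulated Entry: [the importer is not an authorised economic operator? yes] OR [the goods are not subject to anti-dumping measures? no] OR [the goods are for onward sale? no] → satisfied.
§6.12 — Restricted Lot: [Regulated Entry (§6.10)? yes] OR [the goods have undergone substantial transformation in the partner country? yes] → satisfied.
§6.1 — Regulated Importation: [a valid proof of origin accompanies the goods? yes] OR [the importer is not established in the territory? yes] OR [the goods have not undergone substantial transformation in the partner country? no] → satisfied.
§6.13 — Reportable Importation: [the goods fall within a tariff-suspension heading? yes] AND [the importer is not established in the territory? yes] AND [the goods are for the importer's own use? yes] → satisfied.
§6.3 — Scheduled Importation: Regulated Importation (§6.1)? yes; Reportable Importation (§6.13)? yes; the goods are intended for re-export? no — 2 of 3 hold (need ≥2) → satisfied.
§6.4 — Assessable Importation: the importer is not established in the territory? yes; Restricted Lot (§6.12)? yes; Scheduled Importation (§6.3)? yes — 3 of 3 hold (need ≥2) → satisfied.
§6.11 — Senior Entry: [the goods originate in a preference-partner country? yes] OR [the goods do not fall within a tariff-suspension heading? no] → satisfied.
§6.5 — Class-C Declaration: [the declaration was lodged electronically? yes] AND [the goods originate in a preference-partner country? yes] → satisfied.
§6.8 — Supervised Consignment: [Senior Entry (§6.11)? yes] OR [Class-C Declaration (§6.5)? yes] → satisfied.
§6.7 — Tier V Importation: [Assessable Importation (§6.4)? yes] AND [Supervised Consignment (§6.8)? yes] → satisfied.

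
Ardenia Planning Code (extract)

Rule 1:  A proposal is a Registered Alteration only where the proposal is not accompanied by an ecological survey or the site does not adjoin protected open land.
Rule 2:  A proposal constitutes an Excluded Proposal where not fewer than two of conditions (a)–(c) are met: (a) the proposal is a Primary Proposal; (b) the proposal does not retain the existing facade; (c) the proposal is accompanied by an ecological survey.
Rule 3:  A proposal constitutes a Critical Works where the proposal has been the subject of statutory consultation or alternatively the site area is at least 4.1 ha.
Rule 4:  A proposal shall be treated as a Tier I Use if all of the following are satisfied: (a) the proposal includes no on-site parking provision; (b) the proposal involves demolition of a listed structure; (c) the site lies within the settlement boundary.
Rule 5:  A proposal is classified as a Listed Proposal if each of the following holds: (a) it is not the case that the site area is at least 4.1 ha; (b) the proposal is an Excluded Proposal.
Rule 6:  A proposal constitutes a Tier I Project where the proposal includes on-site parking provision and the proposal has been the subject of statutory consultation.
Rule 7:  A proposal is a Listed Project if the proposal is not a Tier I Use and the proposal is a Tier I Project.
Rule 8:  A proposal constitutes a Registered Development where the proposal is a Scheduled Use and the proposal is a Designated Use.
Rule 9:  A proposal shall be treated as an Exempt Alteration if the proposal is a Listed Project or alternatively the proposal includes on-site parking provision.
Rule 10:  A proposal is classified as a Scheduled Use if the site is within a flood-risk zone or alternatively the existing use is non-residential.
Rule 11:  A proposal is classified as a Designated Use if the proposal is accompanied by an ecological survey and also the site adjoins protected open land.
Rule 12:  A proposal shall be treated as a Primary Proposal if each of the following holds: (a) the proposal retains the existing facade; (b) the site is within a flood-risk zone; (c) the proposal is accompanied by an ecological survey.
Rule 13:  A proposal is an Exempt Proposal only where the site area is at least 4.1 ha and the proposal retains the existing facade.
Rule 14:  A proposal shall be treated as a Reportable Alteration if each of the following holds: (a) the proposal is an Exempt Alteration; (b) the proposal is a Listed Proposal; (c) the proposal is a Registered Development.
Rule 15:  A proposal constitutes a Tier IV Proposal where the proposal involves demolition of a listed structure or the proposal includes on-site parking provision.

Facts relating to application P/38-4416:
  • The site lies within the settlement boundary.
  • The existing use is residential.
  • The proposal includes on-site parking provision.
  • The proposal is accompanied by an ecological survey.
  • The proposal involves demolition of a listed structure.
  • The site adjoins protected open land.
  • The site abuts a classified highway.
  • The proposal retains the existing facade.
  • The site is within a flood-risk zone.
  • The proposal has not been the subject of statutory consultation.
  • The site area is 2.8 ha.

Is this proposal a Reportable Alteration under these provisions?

Under rule 4: the proposal includes no on-site parking provision? no; and the proposal involves demolition of a listed structure? yes; and the site lies within the settlement boundary? yes. So the proposal is not a Tier I Use.
Under rule 6: the proposal includes on-site parking provision? yes; and the proposal has been the subject of statutory consultation? no. So the proposal is not a Tier I Project.
Under rule 7: not a Tier I Use (rule 4)? yes; and Tier I Project (rule 6)? no. So the proposal is not a Listed Project.
Under rule 9: Listed Project (rule 7)? no; or the proposal includes on-site parking provision? yes. So the proposal is an Exempt Alteration.
Under rule 12: the proposal retains the existing facade? yes; and the site is within a flood-risk zone? yes; and the proposal is accompanied by an ecological survey? yes. So the proposal is a Primary Proposal.
Under rule 2: Primary Proposal (rule 12)? yes; the proposal does not retain the existing facade? no; the proposal is accompanied by an ecological survey? yes — 2 of 3 hold (need ≥2) → satisfied.
Under rule 5: site area: 2.8 ha ≥ 4.1 ha? no, so negated condition yes; and Excluded Proposal (rule 2)? yes. So the proposal is a Listed Proposal.
Under rule 10: the site is within a flood-risk zone? yes; or the existing use is non-residential? no. So the proposal is a Scheduled Use.
Under rule 11: the proposal is accompanied by an ecological survey? yes; and the site adjoins protected open land? yes. So the proposal is a Designated Use.
Under rule 8: Scheduled Use (rule 10)? yes; and Designated Use (rule 11)? yes. So the proposal is a Registered Development.
Under rule 14: Exempt Alteration (rule 9)? yes; and Listed Proposal (rule 5)? yes; and Registered Development (rule 8)? yes. So the proposal is a Reportable Alteration.

Yes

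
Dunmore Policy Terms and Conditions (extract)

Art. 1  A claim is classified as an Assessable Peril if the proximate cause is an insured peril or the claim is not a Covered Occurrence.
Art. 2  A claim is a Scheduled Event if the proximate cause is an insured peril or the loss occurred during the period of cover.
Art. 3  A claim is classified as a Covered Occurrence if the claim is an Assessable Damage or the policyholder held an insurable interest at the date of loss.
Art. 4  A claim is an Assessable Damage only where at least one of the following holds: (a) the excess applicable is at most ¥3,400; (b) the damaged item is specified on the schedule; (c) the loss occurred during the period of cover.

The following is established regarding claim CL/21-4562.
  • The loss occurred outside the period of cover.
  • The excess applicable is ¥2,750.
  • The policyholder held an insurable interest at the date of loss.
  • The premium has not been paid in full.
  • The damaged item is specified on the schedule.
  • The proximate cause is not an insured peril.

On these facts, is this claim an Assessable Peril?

Under article 4: excess applicable: ¥2,750 ≤ ¥3,400? yes; or the damaged item is specified on the schedule? yes; or the loss occurred during the period of cover? no. So the claim is an Assessable Damage.
Under article 3: Assessable Damage (article 4)? yes; or the policyholder held an insurable interest at the date of loss? yes. So the claim is a Covered Occurrence.
Under article 1: the proximate cause is an insured peril? no; or not a Covered Occurrence (article 3)? no. So the claim is not an Assessable Peril.

No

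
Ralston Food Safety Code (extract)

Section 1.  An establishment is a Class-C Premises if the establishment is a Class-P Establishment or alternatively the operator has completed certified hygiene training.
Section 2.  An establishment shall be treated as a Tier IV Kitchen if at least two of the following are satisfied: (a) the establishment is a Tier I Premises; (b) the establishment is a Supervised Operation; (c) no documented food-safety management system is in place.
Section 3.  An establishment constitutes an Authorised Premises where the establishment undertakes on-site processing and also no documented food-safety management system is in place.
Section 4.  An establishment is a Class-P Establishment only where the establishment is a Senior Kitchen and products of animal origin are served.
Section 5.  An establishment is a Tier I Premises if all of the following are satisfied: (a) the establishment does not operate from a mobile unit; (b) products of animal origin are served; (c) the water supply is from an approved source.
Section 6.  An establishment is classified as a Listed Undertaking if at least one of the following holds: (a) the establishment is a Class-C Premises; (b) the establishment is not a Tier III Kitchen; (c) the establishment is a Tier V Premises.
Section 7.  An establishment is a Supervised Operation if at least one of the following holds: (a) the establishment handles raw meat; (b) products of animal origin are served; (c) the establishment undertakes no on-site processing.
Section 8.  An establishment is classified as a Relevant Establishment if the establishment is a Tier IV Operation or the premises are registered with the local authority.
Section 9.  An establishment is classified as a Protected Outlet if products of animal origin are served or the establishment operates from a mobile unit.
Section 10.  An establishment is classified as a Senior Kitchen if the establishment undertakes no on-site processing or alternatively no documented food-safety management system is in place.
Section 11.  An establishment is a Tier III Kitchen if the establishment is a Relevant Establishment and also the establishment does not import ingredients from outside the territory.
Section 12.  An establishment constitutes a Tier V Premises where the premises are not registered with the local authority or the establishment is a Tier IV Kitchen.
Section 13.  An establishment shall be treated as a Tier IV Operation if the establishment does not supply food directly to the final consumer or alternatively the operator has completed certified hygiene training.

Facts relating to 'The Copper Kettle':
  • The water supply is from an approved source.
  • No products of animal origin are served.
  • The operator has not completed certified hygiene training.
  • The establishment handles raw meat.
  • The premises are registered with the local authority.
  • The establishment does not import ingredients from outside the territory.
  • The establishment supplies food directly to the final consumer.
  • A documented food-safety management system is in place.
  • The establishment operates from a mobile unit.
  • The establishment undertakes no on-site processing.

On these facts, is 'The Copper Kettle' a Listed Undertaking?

No

section 10 — Senior Kitchen: [the establishment undertakes no on-site processing? yes] OR [no documented food-safety management system is in place? no] → satisfied.
section 4 — Class-P Establishment: [Senior Kitchen (section 10)? yes] AND [products of animal origin are served? no] → not satisfied.
section 1 — Class-C Premises: [Class-P Establishment (section 4)? no] OR [the operator has completed certified hygiene training? no] → not satisfied.
section 13 — Tier IV Operation: [the establishment does not supply food directly to the final consumer? no] OR [the operator has completed certified hygiene training? no] → not satisfied.
section 8 — Relevant Establishment: [Tier IV Operation (section 13)? no] OR [the premises are registered with the local authority? yes] → satisfied.
section 11 — Tier III Kitchen: [Relevant Establishment (section 8)? yes] AND [the establishment does not import ingredients from outside the territory? yes] → satisfied.
section 5 — Tier I Premises: [the establishment does not operate from a mobile unit? no] AND [products of animal origin are served? no] AND [the water supply is from an approved source? yes] → not satisfied.
section 7 — Supervised Operation: [the establishment handles raw meat? yes] OR [products of animal origin are served? no] OR [the establishment undertakes no on-site processing? yes] → satisfied.
section 2 — Tier IV Kitchen: Tier I Premises (section 5)? no; Supervised Operation (section 7)? yes; no documented food-safety management system is in place? no — 1 of 3 hold (need ≥2) → not satisfied.
section 12 — Tier V Premises: [the premises are not registered with the local authority? no] OR [Tier IV Kitchen (section 2)? no] → not satisfied.
section 6 — Listed Undertaking: [Class-C Premises (section 1)? no] OR [not a Tier III Kitchen (section 11)? no] OR [Tier V Premises (section 12)? no] → not satisfied.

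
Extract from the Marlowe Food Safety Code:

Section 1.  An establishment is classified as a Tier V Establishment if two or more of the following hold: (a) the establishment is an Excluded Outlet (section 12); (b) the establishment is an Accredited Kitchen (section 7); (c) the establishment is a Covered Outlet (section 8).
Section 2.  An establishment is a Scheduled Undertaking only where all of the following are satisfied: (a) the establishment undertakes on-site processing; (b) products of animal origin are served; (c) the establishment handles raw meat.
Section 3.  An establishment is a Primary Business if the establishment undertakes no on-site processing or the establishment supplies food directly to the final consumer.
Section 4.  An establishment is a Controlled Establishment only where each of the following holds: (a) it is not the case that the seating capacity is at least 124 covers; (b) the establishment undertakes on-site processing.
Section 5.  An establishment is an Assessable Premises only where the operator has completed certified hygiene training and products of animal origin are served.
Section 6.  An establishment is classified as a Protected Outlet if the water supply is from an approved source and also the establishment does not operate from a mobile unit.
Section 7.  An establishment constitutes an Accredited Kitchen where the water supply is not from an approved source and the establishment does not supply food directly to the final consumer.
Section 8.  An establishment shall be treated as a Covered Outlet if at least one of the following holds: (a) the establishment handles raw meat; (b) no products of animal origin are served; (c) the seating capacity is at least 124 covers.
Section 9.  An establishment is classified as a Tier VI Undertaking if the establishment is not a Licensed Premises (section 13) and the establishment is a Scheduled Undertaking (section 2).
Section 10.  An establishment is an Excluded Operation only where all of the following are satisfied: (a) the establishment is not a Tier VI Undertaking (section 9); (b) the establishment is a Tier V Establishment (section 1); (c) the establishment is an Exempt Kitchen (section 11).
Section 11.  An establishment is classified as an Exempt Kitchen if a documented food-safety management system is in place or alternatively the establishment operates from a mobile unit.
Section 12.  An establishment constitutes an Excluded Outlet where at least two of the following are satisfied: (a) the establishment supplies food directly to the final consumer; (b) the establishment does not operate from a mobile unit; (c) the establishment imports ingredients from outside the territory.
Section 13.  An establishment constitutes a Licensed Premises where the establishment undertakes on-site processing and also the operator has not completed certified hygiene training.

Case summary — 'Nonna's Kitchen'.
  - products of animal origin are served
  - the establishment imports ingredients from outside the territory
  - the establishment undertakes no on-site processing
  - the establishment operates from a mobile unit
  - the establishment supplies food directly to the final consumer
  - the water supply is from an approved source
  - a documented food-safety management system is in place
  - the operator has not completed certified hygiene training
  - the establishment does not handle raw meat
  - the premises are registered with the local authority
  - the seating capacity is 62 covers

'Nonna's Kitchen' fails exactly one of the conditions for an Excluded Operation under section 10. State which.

Tier V Establishment

section 13 — Licensed Premises: [the establishment undertakes on-site processing? no] AND [the operator has not completed certified hygiene training? yes] → not satisfied.
section 2 — Scheduled Undertaking: [the establishment undertakes on-site processing? no] AND [products of animal origin are served? yes] AND [the establishment handles raw meat? no] → not satisfied.
section 9 — Tier VI Undertaking: [not a Licensed Premises (section 13)? yes] AND [Scheduled Undertaking (section 2)? no] → not satisfied.
section 12 — Excluded Outlet: the establishment supplies food directly to the final consumer? yes; the establishment does not operate from a mobile unit? no; the establishment imports ingredients from outside the territory? yes — 2 of 3 hold (need ≥2) → satisfied.
section 7 — Accredited Kitchen: [the water supply is not from an approved source? no] AND [the establishment does not supply food directly to the final consumer? no] → not satisfied.
section 8 — Covered Outlet: [the establishment handles raw meat? no] OR [no products of animal origin are served? no] OR [seating capacity: 62 covers ≥ 124 covers? no] → not satisfied.
section 1 — Tier V Establishment: Excluded Outlet (section 12)? yes; Accredited Kitchen (section 7)? no; Covered Outlet (section 8)? no — 1 of 3 hold (need ≥2) → not satisfied.
section 11 — Exempt Kitchen: [a documented food-safety management system is in place? yes] OR [the establishment operates from a mobile unit? yes] → satisfied.
section 10 — Excluded Operation: [not a Tier VI Undertaking (section 9)? yes] AND [Tier V Establishment (section 1)? no] AND [Exempt Kitchen (section 11)? yes] → not satisfied.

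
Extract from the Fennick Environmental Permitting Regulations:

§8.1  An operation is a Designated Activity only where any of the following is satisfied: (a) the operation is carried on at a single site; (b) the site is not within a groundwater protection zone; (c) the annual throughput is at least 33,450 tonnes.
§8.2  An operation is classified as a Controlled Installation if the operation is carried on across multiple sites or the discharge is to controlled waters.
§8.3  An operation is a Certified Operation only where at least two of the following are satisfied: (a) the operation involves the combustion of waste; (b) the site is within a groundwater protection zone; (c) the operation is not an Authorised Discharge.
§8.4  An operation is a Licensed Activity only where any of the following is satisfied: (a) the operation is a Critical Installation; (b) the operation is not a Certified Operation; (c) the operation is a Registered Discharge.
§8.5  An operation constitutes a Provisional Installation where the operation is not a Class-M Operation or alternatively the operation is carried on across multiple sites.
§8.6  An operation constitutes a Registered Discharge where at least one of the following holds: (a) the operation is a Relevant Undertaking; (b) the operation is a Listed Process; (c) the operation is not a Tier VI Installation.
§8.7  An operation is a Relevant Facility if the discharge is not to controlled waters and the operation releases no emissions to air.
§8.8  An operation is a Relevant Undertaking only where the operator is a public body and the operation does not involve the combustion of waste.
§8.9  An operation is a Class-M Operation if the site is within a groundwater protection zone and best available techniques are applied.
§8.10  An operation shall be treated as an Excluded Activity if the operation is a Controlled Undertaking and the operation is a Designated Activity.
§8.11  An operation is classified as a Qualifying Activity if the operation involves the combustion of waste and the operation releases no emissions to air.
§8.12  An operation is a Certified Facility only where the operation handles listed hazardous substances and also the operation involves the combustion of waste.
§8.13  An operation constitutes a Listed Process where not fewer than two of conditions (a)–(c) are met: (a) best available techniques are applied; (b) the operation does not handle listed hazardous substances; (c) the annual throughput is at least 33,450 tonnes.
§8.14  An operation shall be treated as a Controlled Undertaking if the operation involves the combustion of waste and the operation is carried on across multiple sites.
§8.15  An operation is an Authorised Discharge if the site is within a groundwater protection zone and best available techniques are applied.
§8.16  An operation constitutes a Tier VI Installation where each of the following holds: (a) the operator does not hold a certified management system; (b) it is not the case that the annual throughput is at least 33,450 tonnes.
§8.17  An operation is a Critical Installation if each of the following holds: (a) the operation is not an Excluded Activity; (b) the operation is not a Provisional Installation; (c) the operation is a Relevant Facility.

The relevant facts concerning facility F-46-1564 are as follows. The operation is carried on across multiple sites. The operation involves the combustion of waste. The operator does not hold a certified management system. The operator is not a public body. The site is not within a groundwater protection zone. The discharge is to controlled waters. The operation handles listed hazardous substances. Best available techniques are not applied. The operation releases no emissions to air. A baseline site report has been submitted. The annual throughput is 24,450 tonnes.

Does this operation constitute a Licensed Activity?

No

§8.14 — Controlled Undertaking: [the operation involves the combustion of waste? yes] AND [the operation is carried on across multiple sites? yes] → satisfied.
§8.1 — Designated Activity: [the operation is carried on at a single site? no] OR [the site is not within a groundwater protection zone? yes] OR [annual throughput: 24,450 tonnes ≥ 33,450 tonnes? no] → satisfied.
§8.10 — Excluded Activity: [Controlled Undertaking (§8.14)? yes] AND [Designated Activity (§8.1)? yes] → satisfied.
§8.9 — Class-M Operation: [the site is within a groundwater protection zone? no] AND [best available techniques are applied? no] → not satisfied.
§8.5 — Provisional Installation: [not a Class-M Operation (§8.9)? yes] OR [the operation is carried on across multiple sites? yes] → satisfied.
§8.7 — Relevant Facility: [the discharge is not to controlled waters? no] AND [the operation releases no emissions to air? yes] → not satisfied.
§8.17 — Critical Installation: [not an Excluded Activity (§8.10)? no] AND [not a Provisional Installation (§8.5)? no] AND [Relevant Facility (§8.7)? no] → not satisfied.
§8.15 — Authorised Discharge: [the site is within a groundwater protection zone? no] AND [best available techniques are applied? no] → not satisfied.
§8.3 — Certified Operation: the operation involves the combustion of waste? yes; the site is within a groundwater protection zone? no; not an Authorised Discharge (§8.15)? yes — 2 of 3 hold (need ≥2) → satisfied.
§8.8 — Relevant Undertaking: [the operator is a public body? no] AND [the operation does not involve the combustion of waste? no] → not satisfied.
§8.13 — Listed Process: best available techniques are applied? no; the operation does not handle listed hazardous substances? no; annual throughput: 24,450 tonnes ≥ 33,450 tonnes? no — 0 of 3 hold (need ≥2) → not satisfied.
§8.16 — Tier VI Installation: [the operator does not hold a certified management system? yes] AND [annual throughput: 24,450 tonnes ≥ 33,450 tonnes? no, so negated condition yes] → satisfied.
§8.6 — Registered Discharge: [Relevant Undertaking (§8.8)? no] OR [Listed Process (§8.13)? no] OR [not a Tier VI Installation (§8.16)? no] → not satisfied.
§8.4 — Licensed Activity: [Critical Installation (§8.17)? no] OR [not a Certified Operation (§8.3)? no] OR [Registered Discharge (§8.6)? no] → not satisfied.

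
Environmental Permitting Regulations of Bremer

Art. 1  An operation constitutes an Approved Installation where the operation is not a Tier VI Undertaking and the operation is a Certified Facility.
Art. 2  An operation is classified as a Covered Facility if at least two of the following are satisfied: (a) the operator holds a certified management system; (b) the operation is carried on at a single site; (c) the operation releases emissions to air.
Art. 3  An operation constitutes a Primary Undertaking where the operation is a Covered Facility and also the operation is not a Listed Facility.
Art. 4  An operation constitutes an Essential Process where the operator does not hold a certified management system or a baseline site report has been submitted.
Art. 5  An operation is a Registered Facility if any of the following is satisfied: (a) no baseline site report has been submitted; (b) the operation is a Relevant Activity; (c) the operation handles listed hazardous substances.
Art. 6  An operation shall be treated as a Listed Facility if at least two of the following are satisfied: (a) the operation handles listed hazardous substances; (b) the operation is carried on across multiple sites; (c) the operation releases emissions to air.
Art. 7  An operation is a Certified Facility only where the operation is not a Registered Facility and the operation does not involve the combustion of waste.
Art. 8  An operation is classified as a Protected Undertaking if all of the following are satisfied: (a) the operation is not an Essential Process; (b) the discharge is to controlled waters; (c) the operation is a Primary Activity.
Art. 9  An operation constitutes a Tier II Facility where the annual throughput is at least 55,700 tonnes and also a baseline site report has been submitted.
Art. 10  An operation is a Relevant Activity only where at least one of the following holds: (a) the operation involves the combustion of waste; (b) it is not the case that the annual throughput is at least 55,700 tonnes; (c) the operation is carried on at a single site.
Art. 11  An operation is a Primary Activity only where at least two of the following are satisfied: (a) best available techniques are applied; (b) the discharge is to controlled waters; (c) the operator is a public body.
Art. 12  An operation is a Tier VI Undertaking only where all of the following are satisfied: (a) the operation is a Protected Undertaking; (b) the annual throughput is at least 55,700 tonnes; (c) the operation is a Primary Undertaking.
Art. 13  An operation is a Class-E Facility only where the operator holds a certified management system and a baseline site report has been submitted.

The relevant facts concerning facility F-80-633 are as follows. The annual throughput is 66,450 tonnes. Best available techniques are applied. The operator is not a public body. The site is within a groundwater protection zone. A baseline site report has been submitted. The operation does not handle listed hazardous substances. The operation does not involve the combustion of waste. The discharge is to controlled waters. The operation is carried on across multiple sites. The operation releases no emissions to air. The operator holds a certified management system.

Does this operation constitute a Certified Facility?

Yes

Under article 10: the operation involves the combustion of waste? no; or annual throughput: 66,450 tonnes ≥ 55,700 tonnes? yes, so negated condition no; or the operation is carried on at a single site? no. So the operation is not a Relevant Activity.
Under article 5: no baseline site report has been submitted? no; or Relevant Activity (article 10)? no; or the operation handles listed hazardous substances? no. So the operation is not a Registered Facility.
Under article 7: not a Registered Facility (article 5)? yes; and the operation does not involve the combustion of waste? yes. So the operation is a Certified Facility.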